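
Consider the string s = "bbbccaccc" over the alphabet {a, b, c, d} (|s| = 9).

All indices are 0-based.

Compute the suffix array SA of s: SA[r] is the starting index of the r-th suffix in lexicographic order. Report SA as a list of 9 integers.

[5, 0, 1, 2, 8, 4, 7, 3, 6]

rank→(start, suffix):
  0 → (5, 'accc')
  1 → (0, 'bbbccaccc')
  2 → (1, 'bbccaccc')
  3 → (2, 'bccaccc')
  4 → (8, 'c')
  5 → (4, 'caccc')
  6 → (7, 'cc')
  7 → (3, 'ccaccc')
  8 → (6, 'ccc')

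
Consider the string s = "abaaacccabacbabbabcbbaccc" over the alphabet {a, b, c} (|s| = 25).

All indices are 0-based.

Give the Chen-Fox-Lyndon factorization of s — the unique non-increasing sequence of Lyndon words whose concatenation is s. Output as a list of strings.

emit factor 1: 'ab' (i=0, period=2)
emit factor 2: 'aaacccabacbabbabcbbaccc' (i=2, period=23)

["ab", "aaacccabacbabbabcbbaccc"]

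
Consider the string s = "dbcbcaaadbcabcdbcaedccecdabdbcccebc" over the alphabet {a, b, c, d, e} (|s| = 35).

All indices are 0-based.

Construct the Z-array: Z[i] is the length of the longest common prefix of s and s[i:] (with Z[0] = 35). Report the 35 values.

[35, 0, 0, 0, 0, 0, 0, 0, 3, 0, 0, 0, 0, 0, 3, 0, 0, 0, 0, 1, 0, 0, 0, 0, 1, 0, 0, 3, 0, 0, 0, 0, 0, 0, 0]

Z[0]=35
i=1: outside box; Z[1]=0
i=2: outside box; Z[2]=0
i=3: outside box; Z[3]=0
i=4: outside box; Z[4]=0
i=5: outside box; Z[5]=0
i=6: outside box; Z[6]=0
i=7: outside box; Z[7]=0
i=8: outside box; Z[8]=3 grow→box=[8,11)
i=9: min(r-i=2, Z[1]=0)=0; Z[9]=0
i=10: min(r-i=1, Z[2]=0)=0; Z[10]=0
i=11: outside box; Z[11]=0
i=12: outside box; Z[12]=0
i=13: outside box; Z[13]=0
i=14: outside box; Z[14]=3 grow→box=[14,17)
i=15: min(r-i=2, Z[1]=0)=0; Z[15]=0
i=16: min(r-i=1, Z[2]=0)=0; Z[16]=0
i=17: outside box; Z[17]=0
i=18: outside box; Z[18]=0
i=19: outside box; Z[19]=1 grow→box=[19,20)
i=20: outside box; Z[20]=0
i=21: outside box; Z[21]=0
i=22: outside box; Z[22]=0
i=23: outside box; Z[23]=0
i=24: outside box; Z[24]=1 grow→box=[24,25)
i=25: outside box; Z[25]=0
i=26: outside box; Z[26]=0
i=27: outside box; Z[27]=3 grow→box=[27,30)
i=28: min(r-i=2, Z[1]=0)=0; Z[28]=0
i=29: min(r-i=1, Z[2]=0)=0; Z[29]=0
i=30: outside box; Z[30]=0
i=31: outside box; Z[31]=0
i=32: outside box; Z[32]=0
i=33: outside box; Z[33]=0
i=34: outside box; Z[34]=0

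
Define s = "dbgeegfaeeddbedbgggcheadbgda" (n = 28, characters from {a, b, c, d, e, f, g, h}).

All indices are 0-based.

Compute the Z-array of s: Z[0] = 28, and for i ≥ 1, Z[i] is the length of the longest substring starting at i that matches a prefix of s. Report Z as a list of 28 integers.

[28, 0, 0, 0, 0, 0, 0, 0, 0, 0, 1, 2, 0, 0, 3, 0, 0, 0, 0, 0, 0, 0, 0, 3, 0, 0, 1, 0]

Z[0]=28
i=1: fresh scan; Z[1]=0
i=2: fresh scan; Z[2]=0
i=3: fresh scan; Z[3]=0
i=4: fresh scan; Z[4]=0
i=5: fresh scan; Z[5]=0
i=6: fresh scan; Z[6]=0
i=7: fresh scan; Z[7]=0
i=8: fresh scan; Z[8]=0
i=9: fresh scan; Z[9]=0
i=10: fresh scan; Z[10]=1 scan→box=[10,11)
i=11: fresh scan; Z[11]=2 scan→box=[11,13)
i=12: min(r-i=1, Z[1]=0)=0; Z[12]=0
i=13: fresh scan; Z[13]=0
i=14: fresh scan; Z[14]=3 scan→box=[14,17)
i=15: min(r-i=2, Z[1]=0)=0; Z[15]=0
i=16: min(r-i=1, Z[2]=0)=0; Z[16]=0
i=17: fresh scan; Z[17]=0
i=18: fresh scan; Z[18]=0
i=19: fresh scan; Z[19]=0
i=20: fresh scan; Z[20]=0
i=21: fresh scan; Z[21]=0
i=22: fresh scan; Z[22]=0
i=23: fresh scan; Z[23]=3 scan→box=[23,26)
i=24: min(r-i=2, Z[1]=0)=0; Z[24]=0
i=25: min(r-i=1, Z[2]=0)=0; Z[25]=0
i=26: fresh scan; Z[26]=1 scan→box=[26,27)
i=27: fresh scan; Z[27]=0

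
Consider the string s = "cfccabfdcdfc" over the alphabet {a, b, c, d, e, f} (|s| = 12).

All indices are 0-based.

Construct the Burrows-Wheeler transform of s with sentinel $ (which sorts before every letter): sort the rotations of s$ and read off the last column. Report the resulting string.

ccafcfd$fcdcb

rank  rotation       last
    0  $cfccabfdcdfc  c
    1  abfdcdfc$cfcc  c
    2  bfdcdfc$cfcca  a
    3  c$cfccabfdcdf  f
    4  cabfdcdfc$cfc  c
    5  ccabfdcdfc$cf  f
    6  cdfc$cfccabfd  d
    7  cfccabfdcdfc$  $
    8  dcdfc$cfccabf  f
    9  dfc$cfccabfdc  c
   10  fc$cfccabfdcd  d
   11  fccabfdcdfc$c  c
   12  fdcdfc$cfccab  b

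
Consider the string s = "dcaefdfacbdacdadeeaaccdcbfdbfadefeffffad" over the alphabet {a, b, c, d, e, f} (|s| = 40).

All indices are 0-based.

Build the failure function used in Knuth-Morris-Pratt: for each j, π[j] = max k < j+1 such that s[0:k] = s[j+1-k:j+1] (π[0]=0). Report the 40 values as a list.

[0, 0, 0, 0, 0, 1, 0, 0, 0, 0, 1, 0, 0, 1, 0, 1, 0, 0, 0, 0, 0, 0, 1, 2, 0, 0, 1, 0, 0, 0, 1, 0, 0, 0, 0, 0, 0, 0, 0, 1]

π[0] = 0
j=1 s[j]='c': π[1]=0 (border '')
j=2 s[j]='a': π[2]=0 (border '')
j=3 s[j]='e': π[3]=0 (border '')
j=4 s[j]='f': π[4]=0 (border '')
j=5 s[j]='d': π[5]=1 (border 'd')
j=6 s[j]='f': k: 1→0; π[6]=0 (border '')
j=7 s[j]='a': π[7]=0 (border '')
j=8 s[j]='c': π[8]=0 (border '')
j=9 s[j]='b': π[9]=0 (border '')
j=10 s[j]='d': π[10]=1 (border 'd')
j=11 s[j]='a': k: 1→0; π[11]=0 (border '')
j=12 s[j]='c': π[12]=0 (border '')
j=13 s[j]='d': π[13]=1 (border 'd')
j=14 s[j]='a': k: 1→0; π[14]=0 (border '')
j=15 s[j]='d': π[15]=1 (border 'd')
j=16 s[j]='e': k: 1→0; π[16]=0 (border '')
j=17 s[j]='e': π[17]=0 (border '')
j=18 s[j]='a': π[18]=0 (border '')
j=19 s[j]='a': π[19]=0 (border '')
j=20 s[j]='c': π[20]=0 (border '')
j=21 s[j]='c': π[21]=0 (border '')
j=22 s[j]='d': π[22]=1 (border 'd')
j=23 s[j]='c': π[23]=2 (border 'dc')
j=24 s[j]='b': k: 2→0; π[24]=0 (border '')
j=25 s[j]='f': π[25]=0 (border '')
j=26 s[j]='d': π[26]=1 (border 'd')
j=27 s[j]='b': k: 1→0; π[27]=0 (border '')
j=28 s[j]='f': π[28]=0 (border '')
j=29 s[j]='a': π[29]=0 (border '')
j=30 s[j]='d': π[30]=1 (border 'd')
j=31 s[j]='e': k: 1→0; π[31]=0 (border '')
j=32 s[j]='f': π[32]=0 (border '')
j=33 s[j]='e': π[33]=0 (border '')
j=34 s[j]='f': π[34]=0 (border '')
j=35 s[j]='f': π[35]=0 (border '')
j=36 s[j]='f': π[36]=0 (border '')
j=37 s[j]='f': π[37]=0 (border '')
j=38 s[j]='a': π[38]=0 (border '')
j=39 s[j]='d': π[39]=1 (border 'd')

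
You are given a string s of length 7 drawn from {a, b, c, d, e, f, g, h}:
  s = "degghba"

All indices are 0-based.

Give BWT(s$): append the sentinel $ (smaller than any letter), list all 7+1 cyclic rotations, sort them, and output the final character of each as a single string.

abh$degg

rank  rotation  last
    0  $degghba  a
    1  a$degghb  b
    2  ba$deggh  h
    3  degghba$  $
    4  egghba$d  d
    5  gghba$de  e
    6  ghba$deg  g
    7  hba$degg  g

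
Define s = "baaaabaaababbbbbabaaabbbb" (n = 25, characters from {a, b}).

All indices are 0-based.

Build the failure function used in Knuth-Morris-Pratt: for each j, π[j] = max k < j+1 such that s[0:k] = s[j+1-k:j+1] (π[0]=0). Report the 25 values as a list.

[0, 0, 0, 0, 0, 1, 2, 3, 4, 1, 2, 1, 1, 1, 1, 1, 2, 1, 2, 3, 4, 1, 1, 1, 1]

π[0] = 0
j=1 s[j]='a': π[1]=0 (border '')
j=2 s[j]='a': π[2]=0 (border '')
j=3 s[j]='a': π[3]=0 (border '')
j=4 s[j]='a': π[4]=0 (border '')
j=5 s[j]='b': π[5]=1 (border 'b')
j=6 s[j]='a': π[6]=2 (border 'ba')
j=7 s[j]='a': π[7]=3 (border 'baa')
j=8 s[j]='a': π[8]=4 (border 'baaa')
j=9 s[j]='b': k: 4→0; π[9]=1 (border 'b')
j=10 s[j]='a': π[10]=2 (border 'ba')
j=11 s[j]='b': k: 2→0; π[11]=1 (border 'b')
j=12 s[j]='b': k: 1→0; π[12]=1 (border 'b')
j=13 s[j]='b': k: 1→0; π[13]=1 (border 'b')
j=14 s[j]='b': k: 1→0; π[14]=1 (border 'b')
j=15 s[j]='b': k: 1→0; π[15]=1 (border 'b')
j=16 s[j]='a': π[16]=2 (border 'ba')
j=17 s[j]='b': k: 2→0; π[17]=1 (border 'b')
j=18 s[j]='a': π[18]=2 (border 'ba')
j=19 s[j]='a': π[19]=3 (border 'baa')
j=20 s[j]='a': π[20]=4 (border 'baaa')
j=21 s[j]='b': k: 4→0; π[21]=1 (border 'b')
j=22 s[j]='b': k: 1→0; π[22]=1 (border 'b')
j=23 s[j]='b': k: 1→0; π[23]=1 (border 'b')
j=24 s[j]='b': k: 1→0; π[24]=1 (border 'b')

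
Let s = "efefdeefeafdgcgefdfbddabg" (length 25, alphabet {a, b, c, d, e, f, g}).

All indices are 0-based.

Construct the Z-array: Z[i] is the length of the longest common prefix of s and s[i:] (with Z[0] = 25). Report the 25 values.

[25, 0, 2, 0, 0, 1, 3, 0, 1, 0, 0, 0, 0, 0, 0, 2, 0, 0, 0, 0, 0, 0, 0, 0, 0]

Z[0]=25
i=1: i≥r, start 0; Z[1]=0
i=2: i≥r, start 0; Z[2]=2 grow→box=[2,4)
i=3: min(r-i=1, Z[1]=0)=0; Z[3]=0
i=4: i≥r, start 0; Z[4]=0
i=5: i≥r, start 0; Z[5]=1 grow→box=[5,6)
i=6: i≥r, start 0; Z[6]=3 grow→box=[6,9)
i=7: min(r-i=2, Z[1]=0)=0; Z[7]=0
i=8: min(r-i=1, Z[2]=2)=1; Z[8]=1
i=9: i≥r, start 0; Z[9]=0
i=10: i≥r, start 0; Z[10]=0
i=11: i≥r, start 0; Z[11]=0
i=12: i≥r, start 0; Z[12]=0
i=13: i≥r, start 0; Z[13]=0
i=14: i≥r, start 0; Z[14]=0
i=15: i≥r, start 0; Z[15]=2 grow→box=[15,17)
i=16: min(r-i=1, Z[1]=0)=0; Z[16]=0
i=17: i≥r, start 0; Z[17]=0
i=18: i≥r, start 0; Z[18]=0
i=19: i≥r, start 0; Z[19]=0
i=20: i≥r, start 0; Z[20]=0
i=21: i≥r, start 0; Z[21]=0
i=22: i≥r, start 0; Z[22]=0
i=23: i≥r, start 0; Z[23]=0
i=24: i≥r, start 0; Z[24]=0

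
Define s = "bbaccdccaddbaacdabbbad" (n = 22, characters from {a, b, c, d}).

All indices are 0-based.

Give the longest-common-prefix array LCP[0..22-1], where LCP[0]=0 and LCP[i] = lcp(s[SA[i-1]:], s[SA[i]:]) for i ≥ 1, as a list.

[0, 1, 1, 2, 1, 2, 0, 2, 2, 1, 3, 2, 0, 1, 2, 1, 2, 0, 1, 1, 1, 1]

rank | idx | suffix
   0 |  12 | aacdabbbad
   1 |  16 | abbbad
   2 |   2 | accdccaddbaacdabbbad
   3 |  13 | acdabbbad
   4 |  20 | ad
   5 |   8 | addbaacdabbbad
   6 |  11 | baacdabbbad
   7 |   1 | baccdccaddbaacdabbbad
   8 |  19 | bad
   9 |   0 | bbaccdccaddbaacdabbbad
  10 |  18 | bbad
  11 |  17 | bbbad
  12 |   7 | caddbaacdabbbad
  13 |   6 | ccaddbaacdabbbad
  14 |   3 | ccdccaddbaacdabbbad
  15 |  14 | cdabbbad
  16 |   4 | cdccaddbaacdabbbad
  17 |  21 | d
  18 |  15 | dabbbad
  19 |  10 | dbaacdabbbad
  20 |   5 | dccaddbaacdabbbad
  21 |   9 | ddbaacdabbbad

SA = [12, 16, 2, 13, 20, 8, 11, 1, 19, 0, 18, 17, 7, 6, 3, 14, 4, 21, 15, 10, 5, 9]
i: (SA[i-1],SA[i]) lcp shared
  1: (12,16) 1 'a'
  2: (16,2) 1 'a'
  3: (2,13) 2 'ac'
  4: (13,20) 1 'a'
  5: (20,8) 2 'ad'
  6: (8,11) 0 ''
  7: (11,1) 2 'ba'
  8: (1,19) 2 'ba'
  9: (19,0) 1 'b'
  10: (0,18) 3 'bba'
  11: (18,17) 2 'bb'
  12: (17,7) 0 ''
  13: (7,6) 1 'c'
  14: (6,3) 2 'cc'
  15: (3,14) 1 'c'
  16: (14,4) 2 'cd'
  17: (4,21) 0 ''
  18: (21,15) 1 'd'
  19: (15,10) 1 'd'
  20: (10,5) 1 'd'
  21: (5,9) 1 'd'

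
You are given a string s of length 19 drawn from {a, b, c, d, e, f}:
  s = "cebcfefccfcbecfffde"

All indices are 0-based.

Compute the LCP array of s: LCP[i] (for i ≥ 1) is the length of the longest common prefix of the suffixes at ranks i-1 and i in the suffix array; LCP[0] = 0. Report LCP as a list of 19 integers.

[0, 1, 0, 1, 1, 1, 2, 2, 0, 0, 1, 1, 1, 0, 2, 1, 1, 1, 2]

rank→(start, suffix):
  0 → (2, 'bcfefccfcbecfffde')
  1 → (11, 'becfffde')
  2 → (10, 'cbecfffde')
  3 → (7, 'ccfcbecfffde')
  4 → (0, 'cebcfefccfcbecfffde')
  5 → (8, 'cfcbecfffde')
  6 → (3, 'cfefccfcbecfffde')
  7 → (13, 'cfffde')
  8 → (17, 'de')
  9 → (18, 'e')
  10 → (1, 'ebcfefccfcbecfffde')
  11 → (12, 'ecfffde')
  12 → (5, 'efccfcbecfffde')
  13 → (9, 'fcbecfffde')
  14 → (6, 'fccfcbecfffde')
  15 → (16, 'fde')
  16 → (4, 'fefccfcbecfffde')
  17 → (15, 'ffde')
  18 → (14, 'fffde')

SA = [2, 11, 10, 7, 0, 8, 3, 13, 17, 18, 1, 12, 5, 9, 6, 16, 4, 15, 14]
[i] adj suffixes → lcp
  [1] 2/11 → 1 ('b')
  [2] 11/10 → 0 ('')
  [3] 10/7 → 1 ('c')
  [4] 7/0 → 1 ('c')
  [5] 0/8 → 1 ('c')
  [6] 8/3 → 2 ('cf')
  [7] 3/13 → 2 ('cf')
  [8] 13/17 → 0 ('')
  [9] 17/18 → 0 ('')
  [10] 18/1 → 1 ('e')
  [11] 1/12 → 1 ('e')
  [12] 12/5 → 1 ('e')
  [13] 5/9 → 0 ('')
  [14] 9/6 → 2 ('fc')
  [15] 6/16 → 1 ('f')
  [16] 16/4 → 1 ('f')
  [17] 4/15 → 1 ('f')
  [18] 15/14 → 2 ('ff')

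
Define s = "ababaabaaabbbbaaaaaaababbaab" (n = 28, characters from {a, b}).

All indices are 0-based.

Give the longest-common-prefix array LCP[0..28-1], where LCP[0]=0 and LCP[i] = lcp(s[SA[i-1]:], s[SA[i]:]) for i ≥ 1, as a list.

rank | idx | suffix
   0 |  14 | aaaaaaababbaab
   1 |  15 | aaaaaababbaab
   2 |  16 | aaaaababbaab
   3 |  17 | aaaababbaab
   4 |  18 | aaababbaab
   5 |   7 | aaabbbbaaaaaaababbaab
   6 |  25 | aab
   7 |   4 | aabaaabbbbaaaaaaababbaab
   8 |  19 | aababbaab
   9 |   8 | aabbbbaaaaaaababbaab
  10 |  26 | ab
  11 |   5 | abaaabbbbaaaaaaababbaab
  12 |   2 | abaabaaabbbbaaaaaaababbaab
  13 |   0 | ababaabaaabbbbaaaaaaababbaab
  14 |  20 | ababbaab
  15 |  22 | abbaab
  16 |   9 | abbbbaaaaaaababbaab
  17 |  27 | b
  18 |  13 | baaaaaaababbaab
  19 |   6 | baaabbbbaaaaaaababbaab
  20 |  24 | baab
  21 |   3 | baabaaabbbbaaaaaaababbaab
  22 |   1 | babaabaaabbbbaaaaaaababbaab
  23 |  21 | babbaab
  24 |  12 | bbaaaaaaababbaab
  25 |  23 | bbaab
  26 |  11 | bbbaaaaaaababbaab
  27 |  10 | bbbbaaaaaaababbaab

SA = [14, 15, 16, 17, 18, 7, 25, 4, 19, 8, 26, 5, 2, 0, 20, 22, 9, 27, 13, 6, 24, 3, 1, 21, 12, 23, 11, 10]
i: (SA[i-1],SA[i]) lcp shared
  1: (14,15) 6 'aaaaaa'
  2: (15,16) 5 'aaaaa'
  3: (16,17) 4 'aaaa'
  4: (17,18) 3 'aaa'
  5: (18,7) 4 'aaab'
  6: (7,25) 2 'aa'
  7: (25,4) 3 'aab'
  8: (4,19) 4 'aaba'
  9: (19,8) 3 'aab'
  10: (8,26) 1 'a'
  11: (26,5) 2 'ab'
  12: (5,2) 4 'abaa'
  13: (2,0) 3 'aba'
  14: (0,20) 4 'abab'
  15: (20,22) 2 'ab'
  16: (22,9) 3 'abb'
  17: (9,27) 0 ''
  18: (27,13) 1 'b'
  19: (13,6) 4 'baaa'
  20: (6,24) 3 'baa'
  21: (24,3) 4 'baab'
  22: (3,1) 2 'ba'
  23: (1,21) 3 'bab'
  24: (21,12) 1 'b'
  25: (12,23) 4 'bbaa'
  26: (23,11) 2 'bb'
  27: (11,10) 3 'bbb'

[0, 6, 5, 4, 3, 4, 2, 3, 4, 3, 1, 2, 4, 3, 4, 2, 3, 0, 1, 4, 3, 4, 2, 3, 1, 4, 2, 3]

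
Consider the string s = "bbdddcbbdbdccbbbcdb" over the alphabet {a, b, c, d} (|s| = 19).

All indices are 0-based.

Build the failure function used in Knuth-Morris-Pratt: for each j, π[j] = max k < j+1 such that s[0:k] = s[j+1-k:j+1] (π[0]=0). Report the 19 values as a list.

[0, 1, 0, 0, 0, 0, 1, 2, 3, 1, 0, 0, 0, 1, 2, 2, 0, 0, 1]

π[0] = 0
j=1 s[j]='b': π[1]=1 (border 'b')
j=2 s[j]='d': k: 1→0; π[2]=0 (border '')
j=3 s[j]='d': π[3]=0 (border '')
j=4 s[j]='d': π[4]=0 (border '')
j=5 s[j]='c': π[5]=0 (border '')
j=6 s[j]='b': π[6]=1 (border 'b')
j=7 s[j]='b': π[7]=2 (border 'bb')
j=8 s[j]='d': π[8]=3 (border 'bbd')
j=9 s[j]='b': k: 3→0; π[9]=1 (border 'b')
j=10 s[j]='d': k: 1→0; π[10]=0 (border '')
j=11 s[j]='c': π[11]=0 (border '')
j=12 s[j]='c': π[12]=0 (border '')
j=13 s[j]='b': π[13]=1 (border 'b')
j=14 s[j]='b': π[14]=2 (border 'bb')
j=15 s[j]='b': k: 2→1; π[15]=2 (border 'bb')
j=16 s[j]='c': k: 2→1→0; π[16]=0 (border '')
j=17 s[j]='d': π[17]=0 (border '')
j=18 s[j]='b': π[18]=1 (border 'b')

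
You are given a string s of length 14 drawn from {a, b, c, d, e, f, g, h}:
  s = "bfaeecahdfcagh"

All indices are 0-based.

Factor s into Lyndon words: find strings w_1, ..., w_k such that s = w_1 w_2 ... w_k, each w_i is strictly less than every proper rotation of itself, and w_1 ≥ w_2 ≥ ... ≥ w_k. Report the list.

emit factor 1: 'bf' (i=0, period=2)
emit factor 2: 'aeecahdfcagh' (i=2, period=12)

["bf", "aeecahdfcagh"]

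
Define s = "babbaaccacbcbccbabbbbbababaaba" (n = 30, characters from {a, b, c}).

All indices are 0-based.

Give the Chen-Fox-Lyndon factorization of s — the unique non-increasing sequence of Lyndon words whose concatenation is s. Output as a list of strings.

["b", "abb", "aaccacbcbccbabbbbbabab", "aab", "a"]

emit factor 1: 'b' (i=0, period=1)
emit factor 2: 'abb' (i=1, period=3)
emit factor 3: 'aaccacbcbccbabbbbbabab' (i=4, period=22)
emit factor 4: 'aab' (i=26, period=3)
emit factor 5: 'a' (i=29, period=1)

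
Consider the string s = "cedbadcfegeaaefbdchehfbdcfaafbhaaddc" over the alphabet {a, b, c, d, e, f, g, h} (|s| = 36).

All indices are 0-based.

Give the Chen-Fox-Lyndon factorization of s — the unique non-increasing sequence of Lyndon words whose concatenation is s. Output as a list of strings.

emit factor 1: 'ced' (i=0, period=3)
emit factor 2: 'b' (i=3, period=1)
emit factor 3: 'adcfege' (i=4, period=7)
emit factor 4: 'aaefbdchehfbdcfaafbh' (i=11, period=20)
emit factor 5: 'aaddc' (i=31, period=5)

["ced", "b", "adcfege", "aaefbdchehfbdcfaafbh", "aaddc"]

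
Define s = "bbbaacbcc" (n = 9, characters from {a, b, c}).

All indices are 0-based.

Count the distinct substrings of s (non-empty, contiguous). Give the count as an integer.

38

sorted suffixes:
  #0 SA[0]=3  'aacbcc'
  #1 SA[1]=4  'acbcc'
  #2 SA[2]=2  'baacbcc'
  #3 SA[3]=1  'bbaacbcc'
  #4 SA[4]=0  'bbbaacbcc'
  #5 SA[5]=6  'bcc'
  #6 SA[6]=8  'c'
  #7 SA[7]=5  'cbcc'
  #8 SA[8]=7  'cc'

SA = [3, 4, 2, 1, 0, 6, 8, 5, 7]
[i] adj suffixes → lcp
  [1] 3/4 → 1 ('a')
  [2] 4/2 → 0 ('')
  [3] 2/1 → 1 ('b')
  [4] 1/0 → 2 ('bb')
  [5] 0/6 → 1 ('b')
  [6] 6/8 → 0 ('')
  [7] 8/5 → 1 ('c')
  [8] 5/7 → 1 ('c')

n(n+1)/2 = 9·10/2 = 45
Σ LCP = 0 + 1 + 0 + 1 + 2 + 1 + 0 + 1 + 1 = 7
distinct = 45 − 7 = 38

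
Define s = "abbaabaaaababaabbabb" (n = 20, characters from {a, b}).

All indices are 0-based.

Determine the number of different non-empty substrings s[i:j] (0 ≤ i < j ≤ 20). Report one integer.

162

sorted suffixes:
  #0 SA[0]=6  'aaaababaabbabb'
  #1 SA[1]=7  'aaababaabbabb'
  #2 SA[2]=3  'aabaaaababaabbabb'
  #3 SA[3]=8  'aababaabbabb'
  #4 SA[4]=13  'aabbabb'
  #5 SA[5]=4  'abaaaababaabbabb'
  #6 SA[6]=11  'abaabbabb'
  #7 SA[7]=9  'ababaabbabb'
  #8 SA[8]=17  'abb'
  #9 SA[9]=0  'abbaabaaaababaabbabb'
  #10 SA[10]=14  'abbabb'
  #11 SA[11]=19  'b'
  #12 SA[12]=5  'baaaababaabbabb'
  #13 SA[13]=2  'baabaaaababaabbabb'
  #14 SA[14]=12  'baabbabb'
  #15 SA[15]=10  'babaabbabb'
  #16 SA[16]=16  'babb'
  #17 SA[17]=18  'bb'
  #18 SA[18]=1  'bbaabaaaababaabbabb'
  #19 SA[19]=15  'bbabb'

SA = [6, 7, 3, 8, 13, 4, 11, 9, 17, 0, 14, 19, 5, 2, 12, 10, 16, 18, 1, 15]
[i] adj suffixes → lcp
  [1] 6/7 → 3 ('aaa')
  [2] 7/3 → 2 ('aa')
  [3] 3/8 → 4 ('aaba')
  [4] 8/13 → 3 ('aab')
  [5] 13/4 → 1 ('a')
  [6] 4/11 → 4 ('abaa')
  [7] 11/9 → 3 ('aba')
  [8] 9/17 → 2 ('ab')
  [9] 17/0 → 3 ('abb')
  [10] 0/14 → 4 ('abba')
  [11] 14/19 → 0 ('')
  [12] 19/5 → 1 ('b')
  [13] 5/2 → 3 ('baa')
  [14] 2/12 → 4 ('baab')
  [15] 12/10 → 2 ('ba')
  [16] 10/16 → 3 ('bab')
  [17] 16/18 → 1 ('b')
  [18] 18/1 → 2 ('bb')
  [19] 1/15 → 3 ('bba')

n(n+1)/2 = 20·21/2 = 210
Σ LCP = 0 + 3 + 2 + 4 + 3 + 1 + 4 + 3 + 2 + 3 + 4 + 0 + 1 + 3 + 4 + 2 + 3 + 1 + 2 + 3 = 48
distinct = 210 − 48 = 162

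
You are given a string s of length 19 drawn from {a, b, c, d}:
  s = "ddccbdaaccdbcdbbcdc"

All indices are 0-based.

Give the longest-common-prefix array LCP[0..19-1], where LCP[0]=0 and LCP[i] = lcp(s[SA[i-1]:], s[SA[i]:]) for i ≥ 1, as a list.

[0, 1, 0, 1, 3, 1, 0, 1, 1, 2, 1, 3, 2, 0, 1, 2, 1, 2, 1]

rank | idx | suffix
   0 |   6 | aaccdbcdbbcdc
   1 |   7 | accdbcdbbcdc
   2 |  14 | bbcdc
   3 |  11 | bcdbbcdc
   4 |  15 | bcdc
   5 |   4 | bdaaccdbcdbbcdc
   6 |  18 | c
   7 |   3 | cbdaaccdbcdbbcdc
   8 |   2 | ccbdaaccdbcdbbcdc
   9 |   8 | ccdbcdbbcdc
  10 |  12 | cdbbcdc
  11 |   9 | cdbcdbbcdc
  12 |  16 | cdc
  13 |   5 | daaccdbcdbbcdc
  14 |  13 | dbbcdc
  15 |  10 | dbcdbbcdc
  16 |  17 | dc
  17 |   1 | dccbdaaccdbcdbbcdc
  18 |   0 | ddccbdaaccdbcdbbcdc

SA = [6, 7, 14, 11, 15, 4, 18, 3, 2, 8, 12, 9, 16, 5, 13, 10, 17, 1, 0]
i: (SA[i-1],SA[i]) lcp shared
  1: (6,7) 1 'a'
  2: (7,14) 0 ''
  3: (14,11) 1 'b'
  4: (11,15) 3 'bcd'
  5: (15,4) 1 'b'
  6: (4,18) 0 ''
  7: (18,3) 1 'c'
  8: (3,2) 1 'c'
  9: (2,8) 2 'cc'
  10: (8,12) 1 'c'
  11: (12,9) 3 'cdb'
  12: (9,16) 2 'cd'
  13: (16,5) 0 ''
  14: (5,13) 1 'd'
  15: (13,10) 2 'db'
  16: (10,17) 1 'd'
  17: (17,1) 2 'dc'
  18: (1,0) 1 'd'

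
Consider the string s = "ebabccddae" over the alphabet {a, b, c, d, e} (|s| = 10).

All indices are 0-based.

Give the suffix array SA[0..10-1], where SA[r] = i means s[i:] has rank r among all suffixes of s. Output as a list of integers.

rank | idx | suffix
   0 |   2 | abccddae
   1 |   8 | ae
   2 |   1 | babccddae
   3 |   3 | bccddae
   4 |   4 | ccddae
   5 |   5 | cddae
   6 |   7 | dae
   7 |   6 | ddae
   8 |   9 | e
   9 |   0 | ebabccddae

[2, 8, 1, 3, 4, 5, 7, 6, 9, 0]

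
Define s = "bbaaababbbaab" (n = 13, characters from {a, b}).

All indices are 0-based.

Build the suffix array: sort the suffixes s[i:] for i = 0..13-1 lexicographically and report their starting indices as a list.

rank | idx | suffix
   0 |   2 | aaababbbaab
   1 |  10 | aab
   2 |   3 | aababbbaab
   3 |  11 | ab
   4 |   4 | ababbbaab
   5 |   6 | abbbaab
   6 |  12 | b
   7 |   1 | baaababbbaab
   8 |   9 | baab
   9 |   5 | babbbaab
  10 |   0 | bbaaababbbaab
  11 |   8 | bbaab
  12 |   7 | bbbaab

[2, 10, 3, 11, 4, 6, 12, 1, 9, 5, 0, 8, 7]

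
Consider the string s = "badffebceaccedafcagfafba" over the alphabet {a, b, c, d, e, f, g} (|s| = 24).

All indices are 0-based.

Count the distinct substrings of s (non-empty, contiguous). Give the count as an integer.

rank | idx | suffix
   0 |  23 | a
   1 |   9 | accedafcagfafba
   2 |   1 | adffebceaccedafcagfafba
   3 |  20 | afba
   4 |  14 | afcagfafba
   5 |  17 | agfafba
   6 |  22 | ba
   7 |   0 | badffebceaccedafcagfafba
   8 |   6 | bceaccedafcagfafba
   9 |  16 | cagfafba
  10 |  10 | ccedafcagfafba
  11 |   7 | ceaccedafcagfafba
  12 |  11 | cedafcagfafba
  13 |  13 | dafcagfafba
  14 |   2 | dffebceaccedafcagfafba
  15 |   8 | eaccedafcagfafba
  16 |   5 | ebceaccedafcagfafba
  17 |  12 | edafcagfafba
  18 |  19 | fafba
  19 |  21 | fba
  20 |  15 | fcagfafba
  21 |   4 | febceaccedafcagfafba
  22 |   3 | ffebceaccedafcagfafba
  23 |  18 | gfafba

SA = [23, 9, 1, 20, 14, 17, 22, 0, 6, 16, 10, 7, 11, 13, 2, 8, 5, 12, 19, 21, 15, 4, 3, 18]
rank  pair      lcp
   1  s[23:],s[9:]  1  'a'
   2  s[9:],s[1:]  1  'a'
   3  s[1:],s[20:]  1  'a'
   4  s[20:],s[14:]  2  'af'
   5  s[14:],s[17:]  1  'a'
   6  s[17:],s[22:]  0  ''
   7  s[22:],s[0:]  2  'ba'
   8  s[0:],s[6:]  1  'b'
   9  s[6:],s[16:]  0  ''
  10  s[16:],s[10:]  1  'c'
  11  s[10:],s[7:]  1  'c'
  12  s[7:],s[11:]  2  'ce'
  13  s[11:],s[13:]  0  ''
  14  s[13:],s[2:]  1  'd'
  15  s[2:],s[8:]  0  ''
  16  s[8:],s[5:]  1  'e'
  17  s[5:],s[12:]  1  'e'
  18  s[12:],s[19:]  0  ''
  19  s[19:],s[21:]  1  'f'
  20  s[21:],s[15:]  1  'f'
  21  s[15:],s[4:]  1  'f'
  22  s[4:],s[3:]  1  'f'
  23  s[3:],s[18:]  0  ''

n(n+1)/2 = 24·25/2 = 300
Σ LCP = 0 + 1 + 1 + 1 + 2 + 1 + 0 + 2 + 1 + 0 + 1 + 1 + 2 + 0 + 1 + 0 + 1 + 1 + 0 + 1 + 1 + 1 + 1 + 0 = 20
distinct = 300 − 20 = 280

280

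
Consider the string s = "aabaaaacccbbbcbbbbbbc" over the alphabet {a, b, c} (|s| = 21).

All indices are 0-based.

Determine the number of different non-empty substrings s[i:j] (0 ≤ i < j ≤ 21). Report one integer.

rank→(start, suffix):
  0 → (3, 'aaaacccbbbcbbbbbbc')
  1 → (4, 'aaacccbbbcbbbbbbc')
  2 → (0, 'aabaaaacccbbbcbbbbbbc')
  3 → (5, 'aacccbbbcbbbbbbc')
  4 → (1, 'abaaaacccbbbcbbbbbbc')
  5 → (6, 'acccbbbcbbbbbbc')
  6 → (2, 'baaaacccbbbcbbbbbbc')
  7 → (14, 'bbbbbbc')
  8 → (15, 'bbbbbc')
  9 → (16, 'bbbbc')
  10 → (17, 'bbbc')
  11 → (10, 'bbbcbbbbbbc')
  12 → (18, 'bbc')
  13 → (11, 'bbcbbbbbbc')
  14 → (19, 'bc')
  15 → (12, 'bcbbbbbbc')
  16 → (20, 'c')
  17 → (13, 'cbbbbbbc')
  18 → (9, 'cbbbcbbbbbbc')
  19 → (8, 'ccbbbcbbbbbbc')
  20 → (7, 'cccbbbcbbbbbbc')

SA = [3, 4, 0, 5, 1, 6, 2, 14, 15, 16, 17, 10, 18, 11, 19, 12, 20, 13, 9, 8, 7]
i: (SA[i-1],SA[i]) lcp shared
  1: (3,4) 3 'aaa'
  2: (4,0) 2 'aa'
  3: (0,5) 2 'aa'
  4: (5,1) 1 'a'
  5: (1,6) 1 'a'
  6: (6,2) 0 ''
  7: (2,14) 1 'b'
  8: (14,15) 5 'bbbbb'
  9: (15,16) 4 'bbbb'
  10: (16,17) 3 'bbb'
  11: (17,10) 4 'bbbc'
  12: (10,18) 2 'bb'
  13: (18,11) 3 'bbc'
  14: (11,19) 1 'b'
  15: (19,12) 2 'bc'
  16: (12,20) 0 ''
  17: (20,13) 1 'c'
  18: (13,9) 4 'cbbb'
  19: (9,8) 1 'c'
  20: (8,7) 2 'cc'

n(n+1)/2 = 21·22/2 = 231
Σ LCP = 0 + 3 + 2 + 2 + 1 + 1 + 0 + 1 + 5 + 4 + 3 + 4 + 2 + 3 + 1 + 2 + 0 + 1 + 4 + 1 + 2 = 42
distinct = 231 − 42 = 189

189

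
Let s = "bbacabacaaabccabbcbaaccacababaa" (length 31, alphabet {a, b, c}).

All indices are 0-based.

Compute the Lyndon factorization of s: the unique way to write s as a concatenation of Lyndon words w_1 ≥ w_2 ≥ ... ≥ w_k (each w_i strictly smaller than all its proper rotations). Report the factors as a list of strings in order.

["b", "b", "ac", "abac", "aaabccabbcbaaccacabab", "a", "a"]

emit factor 1: 'b' (i=0, period=1)
emit factor 2: 'b' (i=1, period=1)
emit factor 3: 'ac' (i=2, period=2)
emit factor 4: 'abac' (i=4, period=4)
emit factor 5: 'aaabccabbcbaaccacabab' (i=8, period=21)
emit factor 6: 'a' (i=29, period=1)
emit factor 7: 'a' (i=30, period=1)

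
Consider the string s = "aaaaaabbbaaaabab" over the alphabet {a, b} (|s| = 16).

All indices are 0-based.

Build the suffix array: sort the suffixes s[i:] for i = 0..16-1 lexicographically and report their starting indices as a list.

[0, 1, 9, 2, 10, 3, 11, 4, 14, 12, 5, 15, 8, 13, 7, 6]

sorted suffixes:
  #0 SA[0]=0  'aaaaaabbbaaaabab'
  #1 SA[1]=1  'aaaaabbbaaaabab'
  #2 SA[2]=9  'aaaabab'
  #3 SA[3]=2  'aaaabbbaaaabab'
  #4 SA[4]=10  'aaabab'
  #5 SA[5]=3  'aaabbbaaaabab'
  #6 SA[6]=11  'aabab'
  #7 SA[7]=4  'aabbbaaaabab'
  #8 SA[8]=14  'ab'
  #9 SA[9]=12  'abab'
  #10 SA[10]=5  'abbbaaaabab'
  #11 SA[11]=15  'b'
  #12 SA[12]=8  'baaaabab'
  #13 SA[13]=13  'bab'
  #14 SA[14]=7  'bbaaaabab'
  #15 SA[15]=6  'bbbaaaabab'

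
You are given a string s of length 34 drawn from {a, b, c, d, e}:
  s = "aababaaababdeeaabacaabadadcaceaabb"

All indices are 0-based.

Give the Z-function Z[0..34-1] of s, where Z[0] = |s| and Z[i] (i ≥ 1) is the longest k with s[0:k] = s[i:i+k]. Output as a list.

[34, 1, 0, 1, 0, 2, 5, 1, 0, 1, 0, 0, 0, 0, 4, 1, 0, 1, 0, 4, 1, 0, 1, 0, 1, 0, 0, 1, 0, 0, 3, 1, 0, 0]

Z[0]=34
i=1: outside box; Z[1]=1 extend→box=[1,2)
i=2: outside box; Z[2]=0
i=3: outside box; Z[3]=1 extend→box=[3,4)
i=4: outside box; Z[4]=0
i=5: outside box; Z[5]=2 extend→box=[5,7)
i=6: min(r-i=1, Z[1]=1)=1; Z[6]=5 extend→box=[6,11)
i=7: min(r-i=4, Z[1]=1)=1; Z[7]=1
i=8: min(r-i=3, Z[2]=0)=0; Z[8]=0
i=9: min(r-i=2, Z[3]=1)=1; Z[9]=1
i=10: min(r-i=1, Z[4]=0)=0; Z[10]=0
i=11: outside box; Z[11]=0
i=12: outside box; Z[12]=0
i=13: outside box; Z[13]=0
i=14: outside box; Z[14]=4 extend→box=[14,18)
i=15: min(r-i=3, Z[1]=1)=1; Z[15]=1
i=16: min(r-i=2, Z[2]=0)=0; Z[16]=0
i=17: min(r-i=1, Z[3]=1)=1; Z[17]=1
i=18: outside box; Z[18]=0
i=19: outside box; Z[19]=4 extend→box=[19,23)
i=20: min(r-i=3, Z[1]=1)=1; Z[20]=1
i=21: min(r-i=2, Z[2]=0)=0; Z[21]=0
i=22: min(r-i=1, Z[3]=1)=1; Z[22]=1
i=23: outside box; Z[23]=0
i=24: outside box; Z[24]=1 extend→box=[24,25)
i=25: outside box; Z[25]=0
i=26: outside box; Z[26]=0
i=27: outside box; Z[27]=1 extend→box=[27,28)
i=28: outside box; Z[28]=0
i=29: outside box; Z[29]=0
i=30: outside box; Z[30]=3 extend→box=[30,33)
i=31: min(r-i=2, Z[1]=1)=1; Z[31]=1
i=32: min(r-i=1, Z[2]=0)=0; Z[32]=0
i=33: outside box; Z[33]=0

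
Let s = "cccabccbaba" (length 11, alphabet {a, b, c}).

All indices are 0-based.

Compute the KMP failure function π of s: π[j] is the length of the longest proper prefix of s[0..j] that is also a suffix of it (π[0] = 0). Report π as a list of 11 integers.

[0, 1, 2, 0, 0, 1, 2, 0, 0, 0, 0]

π[0] = 0
j=1 s[j]='c': π[1]=1 (border 'c')
j=2 s[j]='c': π[2]=2 (border 'cc')
j=3 s[j]='a': k: 2→1→0; π[3]=0 (border '')
j=4 s[j]='b': π[4]=0 (border '')
j=5 s[j]='c': π[5]=1 (border 'c')
j=6 s[j]='c': π[6]=2 (border 'cc')
j=7 s[j]='b': k: 2→1→0; π[7]=0 (border '')
j=8 s[j]='a': π[8]=0 (border '')
j=9 s[j]='b': π[9]=0 (border '')
j=10 s[j]='a': π[10]=0 (border '')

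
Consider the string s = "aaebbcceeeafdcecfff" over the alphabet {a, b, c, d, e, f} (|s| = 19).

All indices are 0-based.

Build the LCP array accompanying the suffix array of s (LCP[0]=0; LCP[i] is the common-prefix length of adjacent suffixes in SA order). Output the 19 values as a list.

[0, 1, 1, 0, 1, 0, 1, 2, 1, 0, 0, 1, 1, 1, 2, 0, 1, 1, 2]

rank→(start, suffix):
  0 → (0, 'aaebbcceeeafdcecfff')
  1 → (1, 'aebbcceeeafdcecfff')
  2 → (10, 'afdcecfff')
  3 → (3, 'bbcceeeafdcecfff')
  4 → (4, 'bcceeeafdcecfff')
  5 → (5, 'cceeeafdcecfff')
  6 → (13, 'cecfff')
  7 → (6, 'ceeeafdcecfff')
  8 → (15, 'cfff')
  9 → (12, 'dcecfff')
  10 → (9, 'eafdcecfff')
  11 → (2, 'ebbcceeeafdcecfff')
  12 → (14, 'ecfff')
  13 → (8, 'eeafdcecfff')
  14 → (7, 'eeeafdcecfff')
  15 → (18, 'f')
  16 → (11, 'fdcecfff')
  17 → (17, 'ff')
  18 → (16, 'fff')

SA = [0, 1, 10, 3, 4, 5, 13, 6, 15, 12, 9, 2, 14, 8, 7, 18, 11, 17, 16]
[i] adj suffixes → lcp
  [1] 0/1 → 1 ('a')
  [2] 1/10 → 1 ('a')
  [3] 10/3 → 0 ('')
  [4] 3/4 → 1 ('b')
  [5] 4/5 → 0 ('')
  [6] 5/13 → 1 ('c')
  [7] 13/6 → 2 ('ce')
  [8] 6/15 → 1 ('c')
  [9] 15/12 → 0 ('')
  [10] 12/9 → 0 ('')
  [11] 9/2 → 1 ('e')
  [12] 2/14 → 1 ('e')
  [13] 14/8 → 1 ('e')
  [14] 8/7 → 2 ('ee')
  [15] 7/18 → 0 ('')
  [16] 18/11 → 1 ('f')
  [17] 11/17 → 1 ('f')
  [18] 17/16 → 2 ('ff')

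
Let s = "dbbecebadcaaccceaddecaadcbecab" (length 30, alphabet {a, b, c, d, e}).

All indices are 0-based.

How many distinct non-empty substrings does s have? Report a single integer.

425

sorted suffixes:
  #0 SA[0]=10  'aaccceaddecaadcbecab'
  #1 SA[1]=21  'aadcbecab'
  #2 SA[2]=28  'ab'
  #3 SA[3]=11  'accceaddecaadcbecab'
  #4 SA[4]=7  'adcaaccceaddecaadcbecab'
  #5 SA[5]=22  'adcbecab'
  #6 SA[6]=16  'addecaadcbecab'
  #7 SA[7]=29  'b'
  #8 SA[8]=6  'badcaaccceaddecaadcbecab'
  #9 SA[9]=1  'bbecebadcaaccceaddecaadcbecab'
  #10 SA[10]=25  'becab'
  #11 SA[11]=2  'becebadcaaccceaddecaadcbecab'
  #12 SA[12]=9  'caaccceaddecaadcbecab'
  #13 SA[13]=20  'caadcbecab'
  #14 SA[14]=27  'cab'
  #15 SA[15]=24  'cbecab'
  #16 SA[16]=12  'ccceaddecaadcbecab'
  #17 SA[17]=13  'cceaddecaadcbecab'
  #18 SA[18]=14  'ceaddecaadcbecab'
  #19 SA[19]=4  'cebadcaaccceaddecaadcbecab'
  #20 SA[20]=0  'dbbecebadcaaccceaddecaadcbecab'
  #21 SA[21]=8  'dcaaccceaddecaadcbecab'
  #22 SA[22]=23  'dcbecab'
  #23 SA[23]=17  'ddecaadcbecab'
  #24 SA[24]=18  'decaadcbecab'
  #25 SA[25]=15  'eaddecaadcbecab'
  #26 SA[26]=5  'ebadcaaccceaddecaadcbecab'
  #27 SA[27]=19  'ecaadcbecab'
  #28 SA[28]=26  'ecab'
  #29 SA[29]=3  'ecebadcaaccceaddecaadcbecab'

SA = [10, 21, 28, 11, 7, 22, 16, 29, 6, 1, 25, 2, 9, 20, 27, 24, 12, 13, 14, 4, 0, 8, 23, 17, 18, 15, 5, 19, 26, 3]
[i] adj suffixes → lcp
  [1] 10/21 → 2 ('aa')
  [2] 21/28 → 1 ('a')
  [3] 28/11 → 1 ('a')
  [4] 11/7 → 1 ('a')
  [5] 7/22 → 3 ('adc')
  [6] 22/16 → 2 ('ad')
  [7] 16/29 → 0 ('')
  [8] 29/6 → 1 ('b')
  [9] 6/1 → 1 ('b')
  [10] 1/25 → 1 ('b')
  [11] 25/2 → 3 ('bec')
  [12] 2/9 → 0 ('')
  [13] 9/20 → 3 ('caa')
  [14] 20/27 → 2 ('ca')
  [15] 27/24 → 1 ('c')
  [16] 24/12 → 1 ('c')
  [17] 12/13 → 2 ('cc')
  [18] 13/14 → 1 ('c')
  [19] 14/4 → 2 ('ce')
  [20] 4/0 → 0 ('')
  [21] 0/8 → 1 ('d')
  [22] 8/23 → 2 ('dc')
  [23] 23/17 → 1 ('d')
  [24] 17/18 → 1 ('d')
  [25] 18/15 → 0 ('')
  [26] 15/5 → 1 ('e')
  [27] 5/19 → 1 ('e')
  [28] 19/26 → 3 ('eca')
  [29] 26/3 → 2 ('ec')

n(n+1)/2 = 30·31/2 = 465
Σ LCP = 0 + 2 + 1 + 1 + 1 + 3 + 2 + 0 + 1 + 1 + 1 + 3 + 0 + 3 + 2 + 1 + 1 + 2 + 1 + 2 + 0 + 1 + 2 + 1 + 1 + 0 + 1 + 1 + 3 + 2 = 40
distinct = 465 − 40 = 425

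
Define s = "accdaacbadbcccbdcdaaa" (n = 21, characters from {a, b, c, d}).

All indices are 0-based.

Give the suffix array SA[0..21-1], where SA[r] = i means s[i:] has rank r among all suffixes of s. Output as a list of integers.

rank→(start, suffix):
  0 → (20, 'a')
  1 → (19, 'aa')
  2 → (18, 'aaa')
  3 → (4, 'aacbadbcccbdcdaaa')
  4 → (5, 'acbadbcccbdcdaaa')
  5 → (0, 'accdaacbadbcccbdcdaaa')
  6 → (8, 'adbcccbdcdaaa')
  7 → (7, 'badbcccbdcdaaa')
  8 → (10, 'bcccbdcdaaa')
  9 → (14, 'bdcdaaa')
  10 → (6, 'cbadbcccbdcdaaa')
  11 → (13, 'cbdcdaaa')
  12 → (12, 'ccbdcdaaa')
  13 → (11, 'cccbdcdaaa')
  14 → (1, 'ccdaacbadbcccbdcdaaa')
  15 → (16, 'cdaaa')
  16 → (2, 'cdaacbadbcccbdcdaaa')
  17 → (17, 'daaa')
  18 → (3, 'daacbadbcccbdcdaaa')
  19 → (9, 'dbcccbdcdaaa')
  20 → (15, 'dcdaaa')

[20, 19, 18, 4, 5, 0, 8, 7, 10, 14, 6, 13, 12, 11, 1, 16, 2, 17, 3, 9, 15]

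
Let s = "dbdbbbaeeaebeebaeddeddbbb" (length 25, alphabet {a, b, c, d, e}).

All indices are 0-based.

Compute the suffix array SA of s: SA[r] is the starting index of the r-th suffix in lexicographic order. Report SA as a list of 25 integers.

rank | idx | suffix
   0 |   9 | aebeebaeddeddbbb
   1 |  15 | aeddeddbbb
   2 |   6 | aeeaebeebaeddeddbbb
   3 |  24 | b
   4 |  14 | baeddeddbbb
   5 |   5 | baeeaebeebaeddeddbbb
   6 |  23 | bb
   7 |   4 | bbaeeaebeebaeddeddbbb
   8 |  22 | bbb
   9 |   3 | bbbaeeaebeebaeddeddbbb
  10 |   1 | bdbbbaeeaebeebaeddeddbbb
  11 |  11 | beebaeddeddbbb
  12 |  21 | dbbb
  13 |   2 | dbbbaeeaebeebaeddeddbbb
  14 |   0 | dbdbbbaeeaebeebaeddeddbbb
  15 |  20 | ddbbb
  16 |  17 | ddeddbbb
  17 |  18 | deddbbb
  18 |   8 | eaebeebaeddeddbbb
  19 |  13 | ebaeddeddbbb
  20 |  10 | ebeebaeddeddbbb
  21 |  19 | eddbbb
  22 |  16 | eddeddbbb
  23 |   7 | eeaebeebaeddeddbbb
  24 |  12 | eebaeddeddbbb

[9, 15, 6, 24, 14, 5, 23, 4, 22, 3, 1, 11, 21, 2, 0, 20, 17, 18, 8, 13, 10, 19, 16, 7, 12]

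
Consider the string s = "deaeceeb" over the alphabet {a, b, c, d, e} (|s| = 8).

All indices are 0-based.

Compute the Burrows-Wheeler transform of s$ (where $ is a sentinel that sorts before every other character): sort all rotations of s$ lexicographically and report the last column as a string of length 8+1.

rank  rotation   last
    0  $deaeceeb  b
    1  aeceeb$de  e
    2  b$deaecee  e
    3  ceeb$deae  e
    4  deaeceeb$  $
    5  eaeceeb$d  d
    6  eb$deaece  e
    7  eceeb$dea  a
    8  eeb$deaec  c

beee$deac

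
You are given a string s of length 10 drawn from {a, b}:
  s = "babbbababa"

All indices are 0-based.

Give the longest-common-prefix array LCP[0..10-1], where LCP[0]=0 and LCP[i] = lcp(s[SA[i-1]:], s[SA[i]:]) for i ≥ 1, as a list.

[0, 1, 3, 2, 0, 2, 4, 3, 1, 2]

rank | idx | suffix
   0 |   9 | a
   1 |   7 | aba
   2 |   5 | ababa
   3 |   1 | abbbababa
   4 |   8 | ba
   5 |   6 | baba
   6 |   4 | bababa
   7 |   0 | babbbababa
   8 |   3 | bbababa
   9 |   2 | bbbababa

SA = [9, 7, 5, 1, 8, 6, 4, 0, 3, 2]
rank  pair      lcp
   1  s[9:],s[7:]  1  'a'
   2  s[7:],s[5:]  3  'aba'
   3  s[5:],s[1:]  2  'ab'
   4  s[1:],s[8:]  0  ''
   5  s[8:],s[6:]  2  'ba'
   6  s[6:],s[4:]  4  'baba'
   7  s[4:],s[0:]  3  'bab'
   8  s[0:],s[3:]  1  'b'
   9  s[3:],s[2:]  2  'bb'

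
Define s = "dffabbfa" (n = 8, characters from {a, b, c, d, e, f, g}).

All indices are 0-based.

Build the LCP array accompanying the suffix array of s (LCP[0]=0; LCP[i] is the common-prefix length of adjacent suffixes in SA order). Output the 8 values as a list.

rank→(start, suffix):
  0 → (7, 'a')
  1 → (3, 'abbfa')
  2 → (4, 'bbfa')
  3 → (5, 'bfa')
  4 → (0, 'dffabbfa')
  5 → (6, 'fa')
  6 → (2, 'fabbfa')
  7 → (1, 'ffabbfa')

SA = [7, 3, 4, 5, 0, 6, 2, 1]
rank  pair      lcp
   1  s[7:],s[3:]  1  'a'
   2  s[3:],s[4:]  0  ''
   3  s[4:],s[5:]  1  'b'
   4  s[5:],s[0:]  0  ''
   5  s[0:],s[6:]  0  ''
   6  s[6:],s[2:]  2  'fa'
   7  s[2:],s[1:]  1  'f'

[0, 1, 0, 1, 0, 0, 2, 1]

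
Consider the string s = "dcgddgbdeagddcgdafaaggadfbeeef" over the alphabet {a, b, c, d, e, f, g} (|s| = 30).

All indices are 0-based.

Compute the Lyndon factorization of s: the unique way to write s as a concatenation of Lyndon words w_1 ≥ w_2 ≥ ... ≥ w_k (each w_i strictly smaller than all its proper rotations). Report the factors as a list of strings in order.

["d", "cgddg", "bde", "agddcgd", "af", "aaggadfbeeef"]

emit factor 1: 'd' (i=0, period=1)
emit factor 2: 'cgddg' (i=1, period=5)
emit factor 3: 'bde' (i=6, period=3)
emit factor 4: 'agddcgd' (i=9, period=7)
emit factor 5: 'af' (i=16, period=2)
emit factor 6: 'aaggadfbeeef' (i=18, period=12)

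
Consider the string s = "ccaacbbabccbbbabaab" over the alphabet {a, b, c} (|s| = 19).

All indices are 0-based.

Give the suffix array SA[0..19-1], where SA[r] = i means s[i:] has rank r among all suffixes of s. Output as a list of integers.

sorted suffixes:
  #0 SA[0]=16  'aab'
  #1 SA[1]=2  'aacbbabccbbbabaab'
  #2 SA[2]=17  'ab'
  #3 SA[3]=14  'abaab'
  #4 SA[4]=7  'abccbbbabaab'
  #5 SA[5]=3  'acbbabccbbbabaab'
  #6 SA[6]=18  'b'
  #7 SA[7]=15  'baab'
  #8 SA[8]=13  'babaab'
  #9 SA[9]=6  'babccbbbabaab'
  #10 SA[10]=12  'bbabaab'
  #11 SA[11]=5  'bbabccbbbabaab'
  #12 SA[12]=11  'bbbabaab'
  #13 SA[13]=8  'bccbbbabaab'
  #14 SA[14]=1  'caacbbabccbbbabaab'
  #15 SA[15]=4  'cbbabccbbbabaab'
  #16 SA[16]=10  'cbbbabaab'
  #17 SA[17]=0  'ccaacbbabccbbbabaab'
  #18 SA[18]=9  'ccbbbabaab'

[16, 2, 17, 14, 7, 3, 18, 15, 13, 6, 12, 5, 11, 8, 1, 4, 10, 0, 9]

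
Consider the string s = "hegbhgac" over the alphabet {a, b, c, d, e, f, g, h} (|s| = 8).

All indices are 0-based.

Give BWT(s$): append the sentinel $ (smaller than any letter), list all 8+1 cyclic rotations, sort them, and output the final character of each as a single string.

rank  rotation   last
    0  $hegbhgac  c
    1  ac$hegbhg  g
    2  bhgac$heg  g
    3  c$hegbhga  a
    4  egbhgac$h  h
    5  gac$hegbh  h
    6  gbhgac$he  e
    7  hegbhgac$  $
    8  hgac$hegb  b

cggahhe$b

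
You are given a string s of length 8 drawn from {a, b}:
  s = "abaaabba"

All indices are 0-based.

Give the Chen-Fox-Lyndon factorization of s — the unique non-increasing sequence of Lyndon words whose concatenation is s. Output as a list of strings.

["ab", "aaabb", "a"]

emit factor 1: 'ab' (i=0, period=2)
emit factor 2: 'aaabb' (i=2, period=5)
emit factor 3: 'a' (i=7, period=1)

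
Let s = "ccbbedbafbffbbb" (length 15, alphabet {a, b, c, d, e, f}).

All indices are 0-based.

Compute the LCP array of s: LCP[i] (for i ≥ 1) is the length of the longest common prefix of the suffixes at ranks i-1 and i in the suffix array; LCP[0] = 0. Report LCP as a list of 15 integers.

sorted suffixes:
  #0 SA[0]=7  'afbffbbb'
  #1 SA[1]=14  'b'
  #2 SA[2]=6  'bafbffbbb'
  #3 SA[3]=13  'bb'
  #4 SA[4]=12  'bbb'
  #5 SA[5]=2  'bbedbafbffbbb'
  #6 SA[6]=3  'bedbafbffbbb'
  #7 SA[7]=9  'bffbbb'
  #8 SA[8]=1  'cbbedbafbffbbb'
  #9 SA[9]=0  'ccbbedbafbffbbb'
  #10 SA[10]=5  'dbafbffbbb'
  #11 SA[11]=4  'edbafbffbbb'
  #12 SA[12]=11  'fbbb'
  #13 SA[13]=8  'fbffbbb'
  #14 SA[14]=10  'ffbbb'

SA = [7, 14, 6, 13, 12, 2, 3, 9, 1, 0, 5, 4, 11, 8, 10]
i: (SA[i-1],SA[i]) lcp shared
  1: (7,14) 0 ''
  2: (14,6) 1 'b'
  3: (6,13) 1 'b'
  4: (13,12) 2 'bb'
  5: (12,2) 2 'bb'
  6: (2,3) 1 'b'
  7: (3,9) 1 'b'
  8: (9,1) 0 ''
  9: (1,0) 1 'c'
  10: (0,5) 0 ''
  11: (5,4) 0 ''
  12: (4,11) 0 ''
  13: (11,8) 2 'fb'
  14: (8,10) 1 'f'

[0, 0, 1, 1, 2, 2, 1, 1, 0, 1, 0, 0, 0, 2, 1]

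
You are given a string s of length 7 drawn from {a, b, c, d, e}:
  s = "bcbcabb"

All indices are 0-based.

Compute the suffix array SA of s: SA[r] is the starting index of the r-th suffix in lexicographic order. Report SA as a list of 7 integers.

rank | idx | suffix
   0 |   4 | abb
   1 |   6 | b
   2 |   5 | bb
   3 |   2 | bcabb
   4 |   0 | bcbcabb
   5 |   3 | cabb
   6 |   1 | cbcabb

[4, 6, 5, 2, 0, 3, 1]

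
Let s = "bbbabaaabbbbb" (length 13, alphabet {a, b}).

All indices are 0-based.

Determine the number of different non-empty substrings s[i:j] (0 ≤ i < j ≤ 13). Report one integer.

68

rank→(start, suffix):
  0 → (5, 'aaabbbbb')
  1 → (6, 'aabbbbb')
  2 → (3, 'abaaabbbbb')
  3 → (7, 'abbbbb')
  4 → (12, 'b')
  5 → (4, 'baaabbbbb')
  6 → (2, 'babaaabbbbb')
  7 → (11, 'bb')
  8 → (1, 'bbabaaabbbbb')
  9 → (10, 'bbb')
  10 → (0, 'bbbabaaabbbbb')
  11 → (9, 'bbbb')
  12 → (8, 'bbbbb')

SA = [5, 6, 3, 7, 12, 4, 2, 11, 1, 10, 0, 9, 8]
i: (SA[i-1],SA[i]) lcp shared
  1: (5,6) 2 'aa'
  2: (6,3) 1 'a'
  3: (3,7) 2 'ab'
  4: (7,12) 0 ''
  5: (12,4) 1 'b'
  6: (4,2) 2 'ba'
  7: (2,11) 1 'b'
  8: (11,1) 2 'bb'
  9: (1,10) 2 'bb'
  10: (10,0) 3 'bbb'
  11: (0,9) 3 'bbb'
  12: (9,8) 4 'bbbb'

n(n+1)/2 = 13·14/2 = 91
Σ LCP = 0 + 2 + 1 + 2 + 0 + 1 + 2 + 1 + 2 + 2 + 3 + 3 + 4 = 23
distinct = 91 − 23 = 68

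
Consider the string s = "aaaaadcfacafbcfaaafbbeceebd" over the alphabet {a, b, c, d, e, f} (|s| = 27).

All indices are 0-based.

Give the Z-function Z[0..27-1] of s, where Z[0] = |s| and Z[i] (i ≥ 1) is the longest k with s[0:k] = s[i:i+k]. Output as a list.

[27, 4, 3, 2, 1, 0, 0, 0, 1, 0, 1, 0, 0, 0, 0, 3, 2, 1, 0, 0, 0, 0, 0, 0, 0, 0, 0]

Z[0]=27
i=1: fresh scan; Z[1]=4 scan→box=[1,5)
i=2: min(r-i=3, Z[1]=4)=3; Z[2]=3
i=3: min(r-i=2, Z[2]=3)=2; Z[3]=2
i=4: min(r-i=1, Z[3]=2)=1; Z[4]=1
i=5: fresh scan; Z[5]=0
i=6: fresh scan; Z[6]=0
i=7: fresh scan; Z[7]=0
i=8: fresh scan; Z[8]=1 scan→box=[8,9)
i=9: fresh scan; Z[9]=0
i=10: fresh scan; Z[10]=1 scan→box=[10,11)
i=11: fresh scan; Z[11]=0
i=12: fresh scan; Z[12]=0
i=13: fresh scan; Z[13]=0
i=14: fresh scan; Z[14]=0
i=15: fresh scan; Z[15]=3 scan→box=[15,18)
i=16: min(r-i=2, Z[1]=4)=2; Z[16]=2
i=17: min(r-i=1, Z[2]=3)=1; Z[17]=1
i=18: fresh scan; Z[18]=0
i=19: fresh scan; Z[19]=0
i=20: fresh scan; Z[20]=0
i=21: fresh scan; Z[21]=0
i=22: fresh scan; Z[22]=0
i=23: fresh scan; Z[23]=0
i=24: fresh scan; Z[24]=0
i=25: fresh scan; Z[25]=0
i=26: fresh scan; Z[26]=0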